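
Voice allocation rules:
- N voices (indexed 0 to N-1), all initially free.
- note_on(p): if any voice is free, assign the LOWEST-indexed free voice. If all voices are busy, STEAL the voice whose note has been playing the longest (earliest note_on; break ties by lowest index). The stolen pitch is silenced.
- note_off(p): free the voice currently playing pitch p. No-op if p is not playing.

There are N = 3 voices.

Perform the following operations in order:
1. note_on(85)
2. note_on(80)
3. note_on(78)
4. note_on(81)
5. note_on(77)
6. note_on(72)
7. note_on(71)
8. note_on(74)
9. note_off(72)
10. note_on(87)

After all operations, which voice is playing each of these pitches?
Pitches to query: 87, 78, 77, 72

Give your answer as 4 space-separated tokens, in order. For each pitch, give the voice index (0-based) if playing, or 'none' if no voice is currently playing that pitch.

Answer: 2 none none none

Derivation:
Op 1: note_on(85): voice 0 is free -> assigned | voices=[85 - -]
Op 2: note_on(80): voice 1 is free -> assigned | voices=[85 80 -]
Op 3: note_on(78): voice 2 is free -> assigned | voices=[85 80 78]
Op 4: note_on(81): all voices busy, STEAL voice 0 (pitch 85, oldest) -> assign | voices=[81 80 78]
Op 5: note_on(77): all voices busy, STEAL voice 1 (pitch 80, oldest) -> assign | voices=[81 77 78]
Op 6: note_on(72): all voices busy, STEAL voice 2 (pitch 78, oldest) -> assign | voices=[81 77 72]
Op 7: note_on(71): all voices busy, STEAL voice 0 (pitch 81, oldest) -> assign | voices=[71 77 72]
Op 8: note_on(74): all voices busy, STEAL voice 1 (pitch 77, oldest) -> assign | voices=[71 74 72]
Op 9: note_off(72): free voice 2 | voices=[71 74 -]
Op 10: note_on(87): voice 2 is free -> assigned | voices=[71 74 87]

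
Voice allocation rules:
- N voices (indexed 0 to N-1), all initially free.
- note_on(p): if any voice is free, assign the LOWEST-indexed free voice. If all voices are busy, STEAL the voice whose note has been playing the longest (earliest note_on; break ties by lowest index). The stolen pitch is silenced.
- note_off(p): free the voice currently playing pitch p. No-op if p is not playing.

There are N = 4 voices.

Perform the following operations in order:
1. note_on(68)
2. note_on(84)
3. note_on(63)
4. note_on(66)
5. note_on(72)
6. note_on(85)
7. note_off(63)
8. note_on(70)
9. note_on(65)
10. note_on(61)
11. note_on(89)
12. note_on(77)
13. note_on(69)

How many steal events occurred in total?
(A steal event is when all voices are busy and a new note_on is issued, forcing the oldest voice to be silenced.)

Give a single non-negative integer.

Op 1: note_on(68): voice 0 is free -> assigned | voices=[68 - - -]
Op 2: note_on(84): voice 1 is free -> assigned | voices=[68 84 - -]
Op 3: note_on(63): voice 2 is free -> assigned | voices=[68 84 63 -]
Op 4: note_on(66): voice 3 is free -> assigned | voices=[68 84 63 66]
Op 5: note_on(72): all voices busy, STEAL voice 0 (pitch 68, oldest) -> assign | voices=[72 84 63 66]
Op 6: note_on(85): all voices busy, STEAL voice 1 (pitch 84, oldest) -> assign | voices=[72 85 63 66]
Op 7: note_off(63): free voice 2 | voices=[72 85 - 66]
Op 8: note_on(70): voice 2 is free -> assigned | voices=[72 85 70 66]
Op 9: note_on(65): all voices busy, STEAL voice 3 (pitch 66, oldest) -> assign | voices=[72 85 70 65]
Op 10: note_on(61): all voices busy, STEAL voice 0 (pitch 72, oldest) -> assign | voices=[61 85 70 65]
Op 11: note_on(89): all voices busy, STEAL voice 1 (pitch 85, oldest) -> assign | voices=[61 89 70 65]
Op 12: note_on(77): all voices busy, STEAL voice 2 (pitch 70, oldest) -> assign | voices=[61 89 77 65]
Op 13: note_on(69): all voices busy, STEAL voice 3 (pitch 65, oldest) -> assign | voices=[61 89 77 69]

Answer: 7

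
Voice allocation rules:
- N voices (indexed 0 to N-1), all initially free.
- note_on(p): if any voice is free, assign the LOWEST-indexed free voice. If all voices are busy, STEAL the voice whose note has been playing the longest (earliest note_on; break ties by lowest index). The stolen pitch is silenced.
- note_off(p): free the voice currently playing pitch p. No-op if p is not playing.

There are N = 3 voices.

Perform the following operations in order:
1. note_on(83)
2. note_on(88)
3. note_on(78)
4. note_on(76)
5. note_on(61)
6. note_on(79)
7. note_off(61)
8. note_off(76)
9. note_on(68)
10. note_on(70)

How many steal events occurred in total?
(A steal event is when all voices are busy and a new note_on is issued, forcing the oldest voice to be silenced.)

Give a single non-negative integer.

Answer: 3

Derivation:
Op 1: note_on(83): voice 0 is free -> assigned | voices=[83 - -]
Op 2: note_on(88): voice 1 is free -> assigned | voices=[83 88 -]
Op 3: note_on(78): voice 2 is free -> assigned | voices=[83 88 78]
Op 4: note_on(76): all voices busy, STEAL voice 0 (pitch 83, oldest) -> assign | voices=[76 88 78]
Op 5: note_on(61): all voices busy, STEAL voice 1 (pitch 88, oldest) -> assign | voices=[76 61 78]
Op 6: note_on(79): all voices busy, STEAL voice 2 (pitch 78, oldest) -> assign | voices=[76 61 79]
Op 7: note_off(61): free voice 1 | voices=[76 - 79]
Op 8: note_off(76): free voice 0 | voices=[- - 79]
Op 9: note_on(68): voice 0 is free -> assigned | voices=[68 - 79]
Op 10: note_on(70): voice 1 is free -> assigned | voices=[68 70 79]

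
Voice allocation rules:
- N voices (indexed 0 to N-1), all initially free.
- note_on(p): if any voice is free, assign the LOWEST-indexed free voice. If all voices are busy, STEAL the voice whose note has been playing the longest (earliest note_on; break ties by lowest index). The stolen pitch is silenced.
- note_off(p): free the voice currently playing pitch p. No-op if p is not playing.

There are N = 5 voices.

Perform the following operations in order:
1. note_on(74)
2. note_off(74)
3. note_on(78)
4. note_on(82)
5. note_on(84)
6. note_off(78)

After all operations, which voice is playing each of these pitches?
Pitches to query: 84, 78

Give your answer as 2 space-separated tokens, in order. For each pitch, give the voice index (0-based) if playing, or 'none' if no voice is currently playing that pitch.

Answer: 2 none

Derivation:
Op 1: note_on(74): voice 0 is free -> assigned | voices=[74 - - - -]
Op 2: note_off(74): free voice 0 | voices=[- - - - -]
Op 3: note_on(78): voice 0 is free -> assigned | voices=[78 - - - -]
Op 4: note_on(82): voice 1 is free -> assigned | voices=[78 82 - - -]
Op 5: note_on(84): voice 2 is free -> assigned | voices=[78 82 84 - -]
Op 6: note_off(78): free voice 0 | voices=[- 82 84 - -]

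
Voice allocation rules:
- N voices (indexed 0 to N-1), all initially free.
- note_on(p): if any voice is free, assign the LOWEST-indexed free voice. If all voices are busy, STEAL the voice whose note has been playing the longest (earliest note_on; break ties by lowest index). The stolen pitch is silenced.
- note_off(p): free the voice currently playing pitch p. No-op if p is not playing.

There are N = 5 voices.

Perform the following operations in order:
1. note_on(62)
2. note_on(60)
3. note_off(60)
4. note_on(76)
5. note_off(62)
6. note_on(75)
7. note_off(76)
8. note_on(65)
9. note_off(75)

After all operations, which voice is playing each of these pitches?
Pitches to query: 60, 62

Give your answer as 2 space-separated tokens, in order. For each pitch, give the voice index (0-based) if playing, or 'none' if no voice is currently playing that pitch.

Answer: none none

Derivation:
Op 1: note_on(62): voice 0 is free -> assigned | voices=[62 - - - -]
Op 2: note_on(60): voice 1 is free -> assigned | voices=[62 60 - - -]
Op 3: note_off(60): free voice 1 | voices=[62 - - - -]
Op 4: note_on(76): voice 1 is free -> assigned | voices=[62 76 - - -]
Op 5: note_off(62): free voice 0 | voices=[- 76 - - -]
Op 6: note_on(75): voice 0 is free -> assigned | voices=[75 76 - - -]
Op 7: note_off(76): free voice 1 | voices=[75 - - - -]
Op 8: note_on(65): voice 1 is free -> assigned | voices=[75 65 - - -]
Op 9: note_off(75): free voice 0 | voices=[- 65 - - -]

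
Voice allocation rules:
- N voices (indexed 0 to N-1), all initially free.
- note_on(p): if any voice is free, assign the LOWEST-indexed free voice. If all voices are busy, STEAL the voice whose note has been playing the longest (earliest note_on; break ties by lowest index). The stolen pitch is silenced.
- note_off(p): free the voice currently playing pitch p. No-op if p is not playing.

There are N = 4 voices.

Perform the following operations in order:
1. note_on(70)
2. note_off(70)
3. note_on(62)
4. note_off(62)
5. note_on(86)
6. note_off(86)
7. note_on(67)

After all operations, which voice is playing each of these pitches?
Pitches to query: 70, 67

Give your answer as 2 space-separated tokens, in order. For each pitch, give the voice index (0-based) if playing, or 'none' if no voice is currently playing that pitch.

Op 1: note_on(70): voice 0 is free -> assigned | voices=[70 - - -]
Op 2: note_off(70): free voice 0 | voices=[- - - -]
Op 3: note_on(62): voice 0 is free -> assigned | voices=[62 - - -]
Op 4: note_off(62): free voice 0 | voices=[- - - -]
Op 5: note_on(86): voice 0 is free -> assigned | voices=[86 - - -]
Op 6: note_off(86): free voice 0 | voices=[- - - -]
Op 7: note_on(67): voice 0 is free -> assigned | voices=[67 - - -]

Answer: none 0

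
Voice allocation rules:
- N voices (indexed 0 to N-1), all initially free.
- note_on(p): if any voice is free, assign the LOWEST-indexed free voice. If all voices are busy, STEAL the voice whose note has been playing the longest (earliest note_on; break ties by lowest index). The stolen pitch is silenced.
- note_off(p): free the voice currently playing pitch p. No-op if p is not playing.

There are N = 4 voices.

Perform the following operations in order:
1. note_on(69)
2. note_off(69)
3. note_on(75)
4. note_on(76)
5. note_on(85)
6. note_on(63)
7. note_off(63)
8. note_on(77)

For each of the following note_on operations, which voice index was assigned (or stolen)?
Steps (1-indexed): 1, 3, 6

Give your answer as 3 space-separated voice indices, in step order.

Op 1: note_on(69): voice 0 is free -> assigned | voices=[69 - - -]
Op 2: note_off(69): free voice 0 | voices=[- - - -]
Op 3: note_on(75): voice 0 is free -> assigned | voices=[75 - - -]
Op 4: note_on(76): voice 1 is free -> assigned | voices=[75 76 - -]
Op 5: note_on(85): voice 2 is free -> assigned | voices=[75 76 85 -]
Op 6: note_on(63): voice 3 is free -> assigned | voices=[75 76 85 63]
Op 7: note_off(63): free voice 3 | voices=[75 76 85 -]
Op 8: note_on(77): voice 3 is free -> assigned | voices=[75 76 85 77]

Answer: 0 0 3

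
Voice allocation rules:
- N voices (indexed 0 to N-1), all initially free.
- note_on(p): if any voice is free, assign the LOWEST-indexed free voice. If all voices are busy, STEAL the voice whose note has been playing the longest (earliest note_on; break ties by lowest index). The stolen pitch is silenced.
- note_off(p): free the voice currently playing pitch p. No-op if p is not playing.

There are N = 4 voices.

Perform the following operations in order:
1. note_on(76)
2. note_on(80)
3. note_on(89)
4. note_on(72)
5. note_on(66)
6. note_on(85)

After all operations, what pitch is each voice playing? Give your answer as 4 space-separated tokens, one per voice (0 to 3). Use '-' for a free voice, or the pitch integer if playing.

Answer: 66 85 89 72

Derivation:
Op 1: note_on(76): voice 0 is free -> assigned | voices=[76 - - -]
Op 2: note_on(80): voice 1 is free -> assigned | voices=[76 80 - -]
Op 3: note_on(89): voice 2 is free -> assigned | voices=[76 80 89 -]
Op 4: note_on(72): voice 3 is free -> assigned | voices=[76 80 89 72]
Op 5: note_on(66): all voices busy, STEAL voice 0 (pitch 76, oldest) -> assign | voices=[66 80 89 72]
Op 6: note_on(85): all voices busy, STEAL voice 1 (pitch 80, oldest) -> assign | voices=[66 85 89 72]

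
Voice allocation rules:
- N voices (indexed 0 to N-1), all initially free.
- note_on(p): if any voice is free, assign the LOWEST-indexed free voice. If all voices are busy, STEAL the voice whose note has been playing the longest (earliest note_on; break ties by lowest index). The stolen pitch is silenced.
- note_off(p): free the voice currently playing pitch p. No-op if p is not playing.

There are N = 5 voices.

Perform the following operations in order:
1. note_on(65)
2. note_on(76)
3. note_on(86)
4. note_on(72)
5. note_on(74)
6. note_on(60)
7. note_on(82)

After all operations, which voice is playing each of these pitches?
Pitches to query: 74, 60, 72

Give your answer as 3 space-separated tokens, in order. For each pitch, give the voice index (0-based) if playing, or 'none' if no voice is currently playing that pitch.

Answer: 4 0 3

Derivation:
Op 1: note_on(65): voice 0 is free -> assigned | voices=[65 - - - -]
Op 2: note_on(76): voice 1 is free -> assigned | voices=[65 76 - - -]
Op 3: note_on(86): voice 2 is free -> assigned | voices=[65 76 86 - -]
Op 4: note_on(72): voice 3 is free -> assigned | voices=[65 76 86 72 -]
Op 5: note_on(74): voice 4 is free -> assigned | voices=[65 76 86 72 74]
Op 6: note_on(60): all voices busy, STEAL voice 0 (pitch 65, oldest) -> assign | voices=[60 76 86 72 74]
Op 7: note_on(82): all voices busy, STEAL voice 1 (pitch 76, oldest) -> assign | voices=[60 82 86 72 74]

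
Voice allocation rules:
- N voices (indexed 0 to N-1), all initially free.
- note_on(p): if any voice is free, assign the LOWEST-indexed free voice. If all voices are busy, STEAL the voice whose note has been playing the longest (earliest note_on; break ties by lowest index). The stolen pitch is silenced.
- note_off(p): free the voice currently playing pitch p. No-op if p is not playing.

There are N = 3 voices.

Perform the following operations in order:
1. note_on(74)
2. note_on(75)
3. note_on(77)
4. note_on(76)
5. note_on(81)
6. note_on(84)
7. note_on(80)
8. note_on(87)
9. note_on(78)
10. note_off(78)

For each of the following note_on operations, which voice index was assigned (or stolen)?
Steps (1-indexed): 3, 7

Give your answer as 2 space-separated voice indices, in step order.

Op 1: note_on(74): voice 0 is free -> assigned | voices=[74 - -]
Op 2: note_on(75): voice 1 is free -> assigned | voices=[74 75 -]
Op 3: note_on(77): voice 2 is free -> assigned | voices=[74 75 77]
Op 4: note_on(76): all voices busy, STEAL voice 0 (pitch 74, oldest) -> assign | voices=[76 75 77]
Op 5: note_on(81): all voices busy, STEAL voice 1 (pitch 75, oldest) -> assign | voices=[76 81 77]
Op 6: note_on(84): all voices busy, STEAL voice 2 (pitch 77, oldest) -> assign | voices=[76 81 84]
Op 7: note_on(80): all voices busy, STEAL voice 0 (pitch 76, oldest) -> assign | voices=[80 81 84]
Op 8: note_on(87): all voices busy, STEAL voice 1 (pitch 81, oldest) -> assign | voices=[80 87 84]
Op 9: note_on(78): all voices busy, STEAL voice 2 (pitch 84, oldest) -> assign | voices=[80 87 78]
Op 10: note_off(78): free voice 2 | voices=[80 87 -]

Answer: 2 0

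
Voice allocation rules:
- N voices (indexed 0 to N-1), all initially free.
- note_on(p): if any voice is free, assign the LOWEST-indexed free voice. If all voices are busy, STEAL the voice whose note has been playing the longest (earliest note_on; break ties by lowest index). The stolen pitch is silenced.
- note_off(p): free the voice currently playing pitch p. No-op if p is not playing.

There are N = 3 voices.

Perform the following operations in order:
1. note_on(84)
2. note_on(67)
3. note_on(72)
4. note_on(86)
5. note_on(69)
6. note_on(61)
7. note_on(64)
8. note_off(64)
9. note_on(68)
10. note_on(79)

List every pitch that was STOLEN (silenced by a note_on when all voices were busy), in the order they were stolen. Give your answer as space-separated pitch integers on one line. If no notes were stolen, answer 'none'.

Op 1: note_on(84): voice 0 is free -> assigned | voices=[84 - -]
Op 2: note_on(67): voice 1 is free -> assigned | voices=[84 67 -]
Op 3: note_on(72): voice 2 is free -> assigned | voices=[84 67 72]
Op 4: note_on(86): all voices busy, STEAL voice 0 (pitch 84, oldest) -> assign | voices=[86 67 72]
Op 5: note_on(69): all voices busy, STEAL voice 1 (pitch 67, oldest) -> assign | voices=[86 69 72]
Op 6: note_on(61): all voices busy, STEAL voice 2 (pitch 72, oldest) -> assign | voices=[86 69 61]
Op 7: note_on(64): all voices busy, STEAL voice 0 (pitch 86, oldest) -> assign | voices=[64 69 61]
Op 8: note_off(64): free voice 0 | voices=[- 69 61]
Op 9: note_on(68): voice 0 is free -> assigned | voices=[68 69 61]
Op 10: note_on(79): all voices busy, STEAL voice 1 (pitch 69, oldest) -> assign | voices=[68 79 61]

Answer: 84 67 72 86 69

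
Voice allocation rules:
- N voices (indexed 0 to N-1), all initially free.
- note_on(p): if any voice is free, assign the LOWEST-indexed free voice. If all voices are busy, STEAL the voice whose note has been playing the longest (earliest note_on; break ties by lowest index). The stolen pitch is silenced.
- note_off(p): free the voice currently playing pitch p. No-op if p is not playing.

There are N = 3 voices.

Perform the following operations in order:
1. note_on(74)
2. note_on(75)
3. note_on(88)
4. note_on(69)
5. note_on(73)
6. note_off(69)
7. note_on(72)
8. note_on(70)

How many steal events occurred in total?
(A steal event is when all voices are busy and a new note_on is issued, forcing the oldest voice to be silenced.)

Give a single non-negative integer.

Answer: 3

Derivation:
Op 1: note_on(74): voice 0 is free -> assigned | voices=[74 - -]
Op 2: note_on(75): voice 1 is free -> assigned | voices=[74 75 -]
Op 3: note_on(88): voice 2 is free -> assigned | voices=[74 75 88]
Op 4: note_on(69): all voices busy, STEAL voice 0 (pitch 74, oldest) -> assign | voices=[69 75 88]
Op 5: note_on(73): all voices busy, STEAL voice 1 (pitch 75, oldest) -> assign | voices=[69 73 88]
Op 6: note_off(69): free voice 0 | voices=[- 73 88]
Op 7: note_on(72): voice 0 is free -> assigned | voices=[72 73 88]
Op 8: note_on(70): all voices busy, STEAL voice 2 (pitch 88, oldest) -> assign | voices=[72 73 70]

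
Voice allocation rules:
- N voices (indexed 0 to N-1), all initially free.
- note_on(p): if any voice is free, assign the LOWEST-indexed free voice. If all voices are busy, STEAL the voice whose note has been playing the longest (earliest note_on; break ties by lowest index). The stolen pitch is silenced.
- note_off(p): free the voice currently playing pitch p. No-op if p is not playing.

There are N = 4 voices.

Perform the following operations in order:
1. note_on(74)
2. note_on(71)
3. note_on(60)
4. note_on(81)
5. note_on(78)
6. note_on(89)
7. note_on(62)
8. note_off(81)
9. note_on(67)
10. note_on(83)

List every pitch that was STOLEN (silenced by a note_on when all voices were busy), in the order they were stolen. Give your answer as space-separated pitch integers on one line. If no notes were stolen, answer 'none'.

Answer: 74 71 60 78

Derivation:
Op 1: note_on(74): voice 0 is free -> assigned | voices=[74 - - -]
Op 2: note_on(71): voice 1 is free -> assigned | voices=[74 71 - -]
Op 3: note_on(60): voice 2 is free -> assigned | voices=[74 71 60 -]
Op 4: note_on(81): voice 3 is free -> assigned | voices=[74 71 60 81]
Op 5: note_on(78): all voices busy, STEAL voice 0 (pitch 74, oldest) -> assign | voices=[78 71 60 81]
Op 6: note_on(89): all voices busy, STEAL voice 1 (pitch 71, oldest) -> assign | voices=[78 89 60 81]
Op 7: note_on(62): all voices busy, STEAL voice 2 (pitch 60, oldest) -> assign | voices=[78 89 62 81]
Op 8: note_off(81): free voice 3 | voices=[78 89 62 -]
Op 9: note_on(67): voice 3 is free -> assigned | voices=[78 89 62 67]
Op 10: note_on(83): all voices busy, STEAL voice 0 (pitch 78, oldest) -> assign | voices=[83 89 62 67]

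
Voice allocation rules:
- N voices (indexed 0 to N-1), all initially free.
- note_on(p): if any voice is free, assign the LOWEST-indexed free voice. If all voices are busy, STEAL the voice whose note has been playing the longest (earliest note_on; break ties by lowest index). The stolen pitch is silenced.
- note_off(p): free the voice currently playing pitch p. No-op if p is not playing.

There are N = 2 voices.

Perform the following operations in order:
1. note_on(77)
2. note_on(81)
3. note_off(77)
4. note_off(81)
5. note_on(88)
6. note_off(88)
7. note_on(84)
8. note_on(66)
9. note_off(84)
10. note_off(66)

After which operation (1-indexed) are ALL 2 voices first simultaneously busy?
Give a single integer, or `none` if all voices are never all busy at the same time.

Answer: 2

Derivation:
Op 1: note_on(77): voice 0 is free -> assigned | voices=[77 -]
Op 2: note_on(81): voice 1 is free -> assigned | voices=[77 81]
Op 3: note_off(77): free voice 0 | voices=[- 81]
Op 4: note_off(81): free voice 1 | voices=[- -]
Op 5: note_on(88): voice 0 is free -> assigned | voices=[88 -]
Op 6: note_off(88): free voice 0 | voices=[- -]
Op 7: note_on(84): voice 0 is free -> assigned | voices=[84 -]
Op 8: note_on(66): voice 1 is free -> assigned | voices=[84 66]
Op 9: note_off(84): free voice 0 | voices=[- 66]
Op 10: note_off(66): free voice 1 | voices=[- -]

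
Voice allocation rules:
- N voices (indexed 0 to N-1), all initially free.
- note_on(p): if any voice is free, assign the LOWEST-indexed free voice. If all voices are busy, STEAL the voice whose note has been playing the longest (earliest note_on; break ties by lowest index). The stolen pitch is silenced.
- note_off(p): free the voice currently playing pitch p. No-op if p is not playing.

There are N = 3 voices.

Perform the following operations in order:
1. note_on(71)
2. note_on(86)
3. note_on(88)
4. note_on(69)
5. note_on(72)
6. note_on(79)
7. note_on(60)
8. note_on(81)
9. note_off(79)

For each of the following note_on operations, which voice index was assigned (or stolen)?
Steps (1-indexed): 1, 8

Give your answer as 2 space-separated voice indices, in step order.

Op 1: note_on(71): voice 0 is free -> assigned | voices=[71 - -]
Op 2: note_on(86): voice 1 is free -> assigned | voices=[71 86 -]
Op 3: note_on(88): voice 2 is free -> assigned | voices=[71 86 88]
Op 4: note_on(69): all voices busy, STEAL voice 0 (pitch 71, oldest) -> assign | voices=[69 86 88]
Op 5: note_on(72): all voices busy, STEAL voice 1 (pitch 86, oldest) -> assign | voices=[69 72 88]
Op 6: note_on(79): all voices busy, STEAL voice 2 (pitch 88, oldest) -> assign | voices=[69 72 79]
Op 7: note_on(60): all voices busy, STEAL voice 0 (pitch 69, oldest) -> assign | voices=[60 72 79]
Op 8: note_on(81): all voices busy, STEAL voice 1 (pitch 72, oldest) -> assign | voices=[60 81 79]
Op 9: note_off(79): free voice 2 | voices=[60 81 -]

Answer: 0 1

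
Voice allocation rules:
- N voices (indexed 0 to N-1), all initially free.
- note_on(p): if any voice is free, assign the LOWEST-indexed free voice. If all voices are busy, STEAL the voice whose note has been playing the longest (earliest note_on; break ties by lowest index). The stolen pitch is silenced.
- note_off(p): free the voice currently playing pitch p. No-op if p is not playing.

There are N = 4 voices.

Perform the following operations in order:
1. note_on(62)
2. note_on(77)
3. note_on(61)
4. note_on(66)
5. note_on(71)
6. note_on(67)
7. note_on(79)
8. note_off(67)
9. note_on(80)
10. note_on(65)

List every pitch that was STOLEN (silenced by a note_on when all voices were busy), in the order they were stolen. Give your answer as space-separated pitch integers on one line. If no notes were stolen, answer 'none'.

Op 1: note_on(62): voice 0 is free -> assigned | voices=[62 - - -]
Op 2: note_on(77): voice 1 is free -> assigned | voices=[62 77 - -]
Op 3: note_on(61): voice 2 is free -> assigned | voices=[62 77 61 -]
Op 4: note_on(66): voice 3 is free -> assigned | voices=[62 77 61 66]
Op 5: note_on(71): all voices busy, STEAL voice 0 (pitch 62, oldest) -> assign | voices=[71 77 61 66]
Op 6: note_on(67): all voices busy, STEAL voice 1 (pitch 77, oldest) -> assign | voices=[71 67 61 66]
Op 7: note_on(79): all voices busy, STEAL voice 2 (pitch 61, oldest) -> assign | voices=[71 67 79 66]
Op 8: note_off(67): free voice 1 | voices=[71 - 79 66]
Op 9: note_on(80): voice 1 is free -> assigned | voices=[71 80 79 66]
Op 10: note_on(65): all voices busy, STEAL voice 3 (pitch 66, oldest) -> assign | voices=[71 80 79 65]

Answer: 62 77 61 66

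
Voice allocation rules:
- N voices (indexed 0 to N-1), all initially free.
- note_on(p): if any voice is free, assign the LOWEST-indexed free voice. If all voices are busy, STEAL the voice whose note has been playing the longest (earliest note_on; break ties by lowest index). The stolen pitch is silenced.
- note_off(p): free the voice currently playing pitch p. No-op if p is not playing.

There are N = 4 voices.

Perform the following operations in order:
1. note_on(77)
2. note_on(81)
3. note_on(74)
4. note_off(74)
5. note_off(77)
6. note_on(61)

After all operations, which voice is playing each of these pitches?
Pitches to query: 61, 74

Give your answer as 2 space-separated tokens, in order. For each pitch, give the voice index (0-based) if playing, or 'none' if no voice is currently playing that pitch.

Answer: 0 none

Derivation:
Op 1: note_on(77): voice 0 is free -> assigned | voices=[77 - - -]
Op 2: note_on(81): voice 1 is free -> assigned | voices=[77 81 - -]
Op 3: note_on(74): voice 2 is free -> assigned | voices=[77 81 74 -]
Op 4: note_off(74): free voice 2 | voices=[77 81 - -]
Op 5: note_off(77): free voice 0 | voices=[- 81 - -]
Op 6: note_on(61): voice 0 is free -> assigned | voices=[61 81 - -]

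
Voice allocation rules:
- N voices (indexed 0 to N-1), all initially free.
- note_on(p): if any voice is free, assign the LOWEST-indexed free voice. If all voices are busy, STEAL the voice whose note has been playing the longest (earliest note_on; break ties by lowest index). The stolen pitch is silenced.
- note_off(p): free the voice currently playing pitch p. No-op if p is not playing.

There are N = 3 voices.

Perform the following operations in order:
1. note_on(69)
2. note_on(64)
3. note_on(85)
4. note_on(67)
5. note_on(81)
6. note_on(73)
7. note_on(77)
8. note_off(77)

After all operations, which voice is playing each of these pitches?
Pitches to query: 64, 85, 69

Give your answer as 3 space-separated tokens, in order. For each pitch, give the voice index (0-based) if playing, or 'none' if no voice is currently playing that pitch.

Op 1: note_on(69): voice 0 is free -> assigned | voices=[69 - -]
Op 2: note_on(64): voice 1 is free -> assigned | voices=[69 64 -]
Op 3: note_on(85): voice 2 is free -> assigned | voices=[69 64 85]
Op 4: note_on(67): all voices busy, STEAL voice 0 (pitch 69, oldest) -> assign | voices=[67 64 85]
Op 5: note_on(81): all voices busy, STEAL voice 1 (pitch 64, oldest) -> assign | voices=[67 81 85]
Op 6: note_on(73): all voices busy, STEAL voice 2 (pitch 85, oldest) -> assign | voices=[67 81 73]
Op 7: note_on(77): all voices busy, STEAL voice 0 (pitch 67, oldest) -> assign | voices=[77 81 73]
Op 8: note_off(77): free voice 0 | voices=[- 81 73]

Answer: none none none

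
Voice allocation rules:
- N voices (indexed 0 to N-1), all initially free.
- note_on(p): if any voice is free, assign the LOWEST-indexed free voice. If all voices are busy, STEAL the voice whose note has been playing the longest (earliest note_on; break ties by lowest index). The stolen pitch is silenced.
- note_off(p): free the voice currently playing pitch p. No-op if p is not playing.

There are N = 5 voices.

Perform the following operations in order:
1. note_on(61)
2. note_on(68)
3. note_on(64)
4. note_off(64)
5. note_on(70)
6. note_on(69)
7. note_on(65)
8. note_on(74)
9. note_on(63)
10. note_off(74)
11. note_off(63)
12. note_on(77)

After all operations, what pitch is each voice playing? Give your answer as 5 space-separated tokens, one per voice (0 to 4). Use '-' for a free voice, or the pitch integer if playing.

Answer: 77 - 70 69 65

Derivation:
Op 1: note_on(61): voice 0 is free -> assigned | voices=[61 - - - -]
Op 2: note_on(68): voice 1 is free -> assigned | voices=[61 68 - - -]
Op 3: note_on(64): voice 2 is free -> assigned | voices=[61 68 64 - -]
Op 4: note_off(64): free voice 2 | voices=[61 68 - - -]
Op 5: note_on(70): voice 2 is free -> assigned | voices=[61 68 70 - -]
Op 6: note_on(69): voice 3 is free -> assigned | voices=[61 68 70 69 -]
Op 7: note_on(65): voice 4 is free -> assigned | voices=[61 68 70 69 65]
Op 8: note_on(74): all voices busy, STEAL voice 0 (pitch 61, oldest) -> assign | voices=[74 68 70 69 65]
Op 9: note_on(63): all voices busy, STEAL voice 1 (pitch 68, oldest) -> assign | voices=[74 63 70 69 65]
Op 10: note_off(74): free voice 0 | voices=[- 63 70 69 65]
Op 11: note_off(63): free voice 1 | voices=[- - 70 69 65]
Op 12: note_on(77): voice 0 is free -> assigned | voices=[77 - 70 69 65]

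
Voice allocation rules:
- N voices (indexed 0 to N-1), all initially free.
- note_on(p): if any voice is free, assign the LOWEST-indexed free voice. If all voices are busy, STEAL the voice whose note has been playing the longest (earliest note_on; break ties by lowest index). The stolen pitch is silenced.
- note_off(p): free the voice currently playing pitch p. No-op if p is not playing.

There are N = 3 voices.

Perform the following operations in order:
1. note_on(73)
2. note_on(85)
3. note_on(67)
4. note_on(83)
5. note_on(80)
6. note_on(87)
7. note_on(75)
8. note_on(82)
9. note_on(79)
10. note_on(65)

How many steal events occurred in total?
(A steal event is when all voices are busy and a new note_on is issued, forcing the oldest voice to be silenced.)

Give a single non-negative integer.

Op 1: note_on(73): voice 0 is free -> assigned | voices=[73 - -]
Op 2: note_on(85): voice 1 is free -> assigned | voices=[73 85 -]
Op 3: note_on(67): voice 2 is free -> assigned | voices=[73 85 67]
Op 4: note_on(83): all voices busy, STEAL voice 0 (pitch 73, oldest) -> assign | voices=[83 85 67]
Op 5: note_on(80): all voices busy, STEAL voice 1 (pitch 85, oldest) -> assign | voices=[83 80 67]
Op 6: note_on(87): all voices busy, STEAL voice 2 (pitch 67, oldest) -> assign | voices=[83 80 87]
Op 7: note_on(75): all voices busy, STEAL voice 0 (pitch 83, oldest) -> assign | voices=[75 80 87]
Op 8: note_on(82): all voices busy, STEAL voice 1 (pitch 80, oldest) -> assign | voices=[75 82 87]
Op 9: note_on(79): all voices busy, STEAL voice 2 (pitch 87, oldest) -> assign | voices=[75 82 79]
Op 10: note_on(65): all voices busy, STEAL voice 0 (pitch 75, oldest) -> assign | voices=[65 82 79]

Answer: 7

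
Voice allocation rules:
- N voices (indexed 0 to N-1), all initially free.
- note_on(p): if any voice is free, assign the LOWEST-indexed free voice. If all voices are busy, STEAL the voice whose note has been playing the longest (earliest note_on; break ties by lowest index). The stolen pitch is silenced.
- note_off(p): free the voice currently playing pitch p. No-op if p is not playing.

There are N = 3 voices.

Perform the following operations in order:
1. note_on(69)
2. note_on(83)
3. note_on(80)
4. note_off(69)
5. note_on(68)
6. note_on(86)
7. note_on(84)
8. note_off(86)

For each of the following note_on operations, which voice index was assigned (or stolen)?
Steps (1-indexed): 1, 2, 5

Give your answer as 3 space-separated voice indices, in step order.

Answer: 0 1 0

Derivation:
Op 1: note_on(69): voice 0 is free -> assigned | voices=[69 - -]
Op 2: note_on(83): voice 1 is free -> assigned | voices=[69 83 -]
Op 3: note_on(80): voice 2 is free -> assigned | voices=[69 83 80]
Op 4: note_off(69): free voice 0 | voices=[- 83 80]
Op 5: note_on(68): voice 0 is free -> assigned | voices=[68 83 80]
Op 6: note_on(86): all voices busy, STEAL voice 1 (pitch 83, oldest) -> assign | voices=[68 86 80]
Op 7: note_on(84): all voices busy, STEAL voice 2 (pitch 80, oldest) -> assign | voices=[68 86 84]
Op 8: note_off(86): free voice 1 | voices=[68 - 84]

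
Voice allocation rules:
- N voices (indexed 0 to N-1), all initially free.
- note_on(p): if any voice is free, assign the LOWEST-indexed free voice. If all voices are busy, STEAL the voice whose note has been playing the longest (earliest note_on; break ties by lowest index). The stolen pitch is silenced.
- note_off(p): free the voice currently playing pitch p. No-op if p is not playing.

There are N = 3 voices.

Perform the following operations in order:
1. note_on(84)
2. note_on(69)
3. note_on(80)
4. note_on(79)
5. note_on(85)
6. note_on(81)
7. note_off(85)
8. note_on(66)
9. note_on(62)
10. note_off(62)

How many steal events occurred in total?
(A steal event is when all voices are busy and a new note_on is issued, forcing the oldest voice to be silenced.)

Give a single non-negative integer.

Answer: 4

Derivation:
Op 1: note_on(84): voice 0 is free -> assigned | voices=[84 - -]
Op 2: note_on(69): voice 1 is free -> assigned | voices=[84 69 -]
Op 3: note_on(80): voice 2 is free -> assigned | voices=[84 69 80]
Op 4: note_on(79): all voices busy, STEAL voice 0 (pitch 84, oldest) -> assign | voices=[79 69 80]
Op 5: note_on(85): all voices busy, STEAL voice 1 (pitch 69, oldest) -> assign | voices=[79 85 80]
Op 6: note_on(81): all voices busy, STEAL voice 2 (pitch 80, oldest) -> assign | voices=[79 85 81]
Op 7: note_off(85): free voice 1 | voices=[79 - 81]
Op 8: note_on(66): voice 1 is free -> assigned | voices=[79 66 81]
Op 9: note_on(62): all voices busy, STEAL voice 0 (pitch 79, oldest) -> assign | voices=[62 66 81]
Op 10: note_off(62): free voice 0 | voices=[- 66 81]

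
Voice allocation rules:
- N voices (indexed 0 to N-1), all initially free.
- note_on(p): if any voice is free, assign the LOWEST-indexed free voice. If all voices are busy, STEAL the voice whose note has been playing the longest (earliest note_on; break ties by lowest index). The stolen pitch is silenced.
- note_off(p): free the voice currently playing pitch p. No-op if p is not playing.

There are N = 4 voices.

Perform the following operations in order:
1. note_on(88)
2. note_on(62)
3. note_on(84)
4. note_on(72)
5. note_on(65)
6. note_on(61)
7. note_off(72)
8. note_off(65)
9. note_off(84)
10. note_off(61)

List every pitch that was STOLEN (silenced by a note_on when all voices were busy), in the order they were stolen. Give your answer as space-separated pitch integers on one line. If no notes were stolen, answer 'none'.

Answer: 88 62

Derivation:
Op 1: note_on(88): voice 0 is free -> assigned | voices=[88 - - -]
Op 2: note_on(62): voice 1 is free -> assigned | voices=[88 62 - -]
Op 3: note_on(84): voice 2 is free -> assigned | voices=[88 62 84 -]
Op 4: note_on(72): voice 3 is free -> assigned | voices=[88 62 84 72]
Op 5: note_on(65): all voices busy, STEAL voice 0 (pitch 88, oldest) -> assign | voices=[65 62 84 72]
Op 6: note_on(61): all voices busy, STEAL voice 1 (pitch 62, oldest) -> assign | voices=[65 61 84 72]
Op 7: note_off(72): free voice 3 | voices=[65 61 84 -]
Op 8: note_off(65): free voice 0 | voices=[- 61 84 -]
Op 9: note_off(84): free voice 2 | voices=[- 61 - -]
Op 10: note_off(61): free voice 1 | voices=[- - - -]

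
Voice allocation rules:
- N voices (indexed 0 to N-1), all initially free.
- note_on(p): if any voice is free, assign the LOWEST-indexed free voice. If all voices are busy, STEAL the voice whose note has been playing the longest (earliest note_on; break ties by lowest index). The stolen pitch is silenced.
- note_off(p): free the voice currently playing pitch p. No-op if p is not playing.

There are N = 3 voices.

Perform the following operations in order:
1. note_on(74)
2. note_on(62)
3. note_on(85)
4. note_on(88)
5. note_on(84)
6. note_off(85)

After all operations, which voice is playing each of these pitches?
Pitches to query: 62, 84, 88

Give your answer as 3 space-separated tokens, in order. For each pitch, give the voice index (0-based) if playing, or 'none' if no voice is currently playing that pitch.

Op 1: note_on(74): voice 0 is free -> assigned | voices=[74 - -]
Op 2: note_on(62): voice 1 is free -> assigned | voices=[74 62 -]
Op 3: note_on(85): voice 2 is free -> assigned | voices=[74 62 85]
Op 4: note_on(88): all voices busy, STEAL voice 0 (pitch 74, oldest) -> assign | voices=[88 62 85]
Op 5: note_on(84): all voices busy, STEAL voice 1 (pitch 62, oldest) -> assign | voices=[88 84 85]
Op 6: note_off(85): free voice 2 | voices=[88 84 -]

Answer: none 1 0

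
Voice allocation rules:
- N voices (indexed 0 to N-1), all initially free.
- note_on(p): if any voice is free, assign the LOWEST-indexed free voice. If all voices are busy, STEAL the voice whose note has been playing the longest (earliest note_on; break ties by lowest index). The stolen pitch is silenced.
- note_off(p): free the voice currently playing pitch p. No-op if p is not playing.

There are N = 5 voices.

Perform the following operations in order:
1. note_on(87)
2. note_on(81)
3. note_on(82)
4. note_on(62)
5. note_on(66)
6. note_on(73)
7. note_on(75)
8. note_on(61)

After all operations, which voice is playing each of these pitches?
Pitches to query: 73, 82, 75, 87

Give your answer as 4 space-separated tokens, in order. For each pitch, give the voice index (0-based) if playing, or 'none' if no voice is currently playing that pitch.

Answer: 0 none 1 none

Derivation:
Op 1: note_on(87): voice 0 is free -> assigned | voices=[87 - - - -]
Op 2: note_on(81): voice 1 is free -> assigned | voices=[87 81 - - -]
Op 3: note_on(82): voice 2 is free -> assigned | voices=[87 81 82 - -]
Op 4: note_on(62): voice 3 is free -> assigned | voices=[87 81 82 62 -]
Op 5: note_on(66): voice 4 is free -> assigned | voices=[87 81 82 62 66]
Op 6: note_on(73): all voices busy, STEAL voice 0 (pitch 87, oldest) -> assign | voices=[73 81 82 62 66]
Op 7: note_on(75): all voices busy, STEAL voice 1 (pitch 81, oldest) -> assign | voices=[73 75 82 62 66]
Op 8: note_on(61): all voices busy, STEAL voice 2 (pitch 82, oldest) -> assign | voices=[73 75 61 62 66]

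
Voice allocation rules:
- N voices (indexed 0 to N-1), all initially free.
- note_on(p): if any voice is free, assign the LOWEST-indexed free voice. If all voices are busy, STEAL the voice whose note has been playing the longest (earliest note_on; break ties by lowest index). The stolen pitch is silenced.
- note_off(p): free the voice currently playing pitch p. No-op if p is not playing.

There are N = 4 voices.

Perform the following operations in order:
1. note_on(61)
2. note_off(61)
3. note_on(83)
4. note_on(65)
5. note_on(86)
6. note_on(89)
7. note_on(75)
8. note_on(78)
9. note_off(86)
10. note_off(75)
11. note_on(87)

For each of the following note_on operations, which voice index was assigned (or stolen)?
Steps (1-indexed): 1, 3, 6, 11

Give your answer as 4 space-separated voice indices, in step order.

Op 1: note_on(61): voice 0 is free -> assigned | voices=[61 - - -]
Op 2: note_off(61): free voice 0 | voices=[- - - -]
Op 3: note_on(83): voice 0 is free -> assigned | voices=[83 - - -]
Op 4: note_on(65): voice 1 is free -> assigned | voices=[83 65 - -]
Op 5: note_on(86): voice 2 is free -> assigned | voices=[83 65 86 -]
Op 6: note_on(89): voice 3 is free -> assigned | voices=[83 65 86 89]
Op 7: note_on(75): all voices busy, STEAL voice 0 (pitch 83, oldest) -> assign | voices=[75 65 86 89]
Op 8: note_on(78): all voices busy, STEAL voice 1 (pitch 65, oldest) -> assign | voices=[75 78 86 89]
Op 9: note_off(86): free voice 2 | voices=[75 78 - 89]
Op 10: note_off(75): free voice 0 | voices=[- 78 - 89]
Op 11: note_on(87): voice 0 is free -> assigned | voices=[87 78 - 89]

Answer: 0 0 3 0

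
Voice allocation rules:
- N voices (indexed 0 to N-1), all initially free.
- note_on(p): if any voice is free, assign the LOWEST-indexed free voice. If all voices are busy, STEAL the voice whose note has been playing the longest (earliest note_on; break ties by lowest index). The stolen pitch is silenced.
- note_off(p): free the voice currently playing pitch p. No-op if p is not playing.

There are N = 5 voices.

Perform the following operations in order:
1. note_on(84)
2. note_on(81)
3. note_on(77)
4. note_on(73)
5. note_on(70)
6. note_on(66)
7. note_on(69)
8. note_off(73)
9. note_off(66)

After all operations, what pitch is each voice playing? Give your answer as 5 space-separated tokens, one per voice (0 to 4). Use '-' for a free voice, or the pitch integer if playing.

Answer: - 69 77 - 70

Derivation:
Op 1: note_on(84): voice 0 is free -> assigned | voices=[84 - - - -]
Op 2: note_on(81): voice 1 is free -> assigned | voices=[84 81 - - -]
Op 3: note_on(77): voice 2 is free -> assigned | voices=[84 81 77 - -]
Op 4: note_on(73): voice 3 is free -> assigned | voices=[84 81 77 73 -]
Op 5: note_on(70): voice 4 is free -> assigned | voices=[84 81 77 73 70]
Op 6: note_on(66): all voices busy, STEAL voice 0 (pitch 84, oldest) -> assign | voices=[66 81 77 73 70]
Op 7: note_on(69): all voices busy, STEAL voice 1 (pitch 81, oldest) -> assign | voices=[66 69 77 73 70]
Op 8: note_off(73): free voice 3 | voices=[66 69 77 - 70]
Op 9: note_off(66): free voice 0 | voices=[- 69 77 - 70]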